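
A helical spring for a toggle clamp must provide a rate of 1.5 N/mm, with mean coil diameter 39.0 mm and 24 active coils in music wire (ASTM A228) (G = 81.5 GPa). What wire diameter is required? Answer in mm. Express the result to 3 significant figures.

d = (8D³N_a·k / G)^(1/4) = (8·39.0³·24·1.5 / (81.5×10³))^0.25
  = (209.62)^0.25 = 3.8050 mm

3.81 mm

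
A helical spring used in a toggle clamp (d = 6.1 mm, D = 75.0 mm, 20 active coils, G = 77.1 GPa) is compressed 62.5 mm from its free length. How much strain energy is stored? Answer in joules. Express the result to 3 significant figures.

3.09 J

k = Gd⁴/(8D³N_a) = (77.1×10³)(6.1⁴)/(8·75.0³·20) = 1.5815 N/mm
U = ½kδ² = 0.5 × 1.5815 × 62.5² = 3088.9 N·mm = 3.0889 J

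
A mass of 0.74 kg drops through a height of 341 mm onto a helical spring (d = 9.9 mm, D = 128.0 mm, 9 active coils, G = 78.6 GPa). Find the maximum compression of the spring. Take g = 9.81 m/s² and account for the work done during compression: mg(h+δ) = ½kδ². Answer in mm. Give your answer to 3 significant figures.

k = Gd⁴/(8D³N_a) = (78.6×10³)(9.9⁴)/(8·128.0³·9) = 5.0004 N/mm
W = mg = 0.74 × 9.81 = 7.2594 N
½kδ² − Wδ − Wh = 0 → δ = (W + √(W² + 2kWh))/k
δ = (7.2594 + √(52.699 + 24756.3))/5.0004 = (7.2594 + 157.51)/5.0004 = 32.951 mm

33.0 mm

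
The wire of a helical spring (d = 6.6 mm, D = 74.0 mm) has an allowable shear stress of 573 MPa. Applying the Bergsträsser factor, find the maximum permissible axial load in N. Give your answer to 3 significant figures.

C = D/d = 74.0/6.6 = 11.2121
K_B = (4C+2)/(4C−3) = 46.848/41.848 = 1.1195
τ_max = K·8FD/(πd³) → F_max = τ_allow·πd³/(8DK)
F_max = 573·π·6.6³/(8·74.0·1.1195) = 5.1753e+05/662.73 = 780.91 N

781 N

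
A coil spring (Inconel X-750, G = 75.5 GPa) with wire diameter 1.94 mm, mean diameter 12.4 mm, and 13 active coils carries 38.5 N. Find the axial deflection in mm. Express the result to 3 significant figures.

7.14 mm

k = Gd⁴/(8D³N_a) = (75.5×10³)(1.94⁴)/(8·12.4³·13) = 5.3933 N/mm
δ = F/k = 38.5 / 5.3933 = 7.1385 mm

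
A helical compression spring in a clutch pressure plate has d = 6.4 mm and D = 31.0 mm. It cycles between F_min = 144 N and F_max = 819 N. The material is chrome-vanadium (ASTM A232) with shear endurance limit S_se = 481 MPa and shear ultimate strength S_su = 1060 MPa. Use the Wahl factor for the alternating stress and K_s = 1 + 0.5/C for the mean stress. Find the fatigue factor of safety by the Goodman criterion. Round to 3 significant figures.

2.32

C = D/d = 31.0/6.4 = 4.8438; K_W = (4C−1)/(4C−4)+0.615/C = 1.3221; K_s = 1+0.5/C = 1.1032
F_a = (F_max−F_min)/2 = 337.5 N; F_m = (F_max+F_min)/2 = 481.5 N
τ_a = K_W·8F_aD/(πd³) = 1.3221 × 101.63 = 134.37 MPa
τ_m = K_s·8F_mD/(πd³) = 1.1032 × 145 = 159.96 MPa
Goodman: 1/n_f = τ_a/S_se + τ_m/S_su = 134.37/481 + 159.96/1060 = 0.27935 + 0.15091 = 0.43026
n_f = 1/0.43026 = 2.324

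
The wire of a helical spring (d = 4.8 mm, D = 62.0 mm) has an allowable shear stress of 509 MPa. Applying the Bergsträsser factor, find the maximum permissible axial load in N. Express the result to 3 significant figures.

C = D/d = 62.0/4.8 = 12.9167
K_B = (4C+2)/(4C−3) = 53.667/48.667 = 1.1027
τ_max = K·8FD/(πd³) → F_max = τ_allow·πd³/(8DK)
F_max = 509·π·4.8³/(8·62.0·1.1027) = 1.7684e+05/546.96 = 323.32 N

323 N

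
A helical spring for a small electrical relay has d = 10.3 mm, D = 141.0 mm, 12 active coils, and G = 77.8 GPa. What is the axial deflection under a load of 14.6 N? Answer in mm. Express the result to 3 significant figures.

4.49 mm

k = Gd⁴/(8D³N_a) = (77.8×10³)(10.3⁴)/(8·141.0³·12) = 3.2539 N/mm
δ = F/k = 14.6 / 3.2539 = 4.487 mm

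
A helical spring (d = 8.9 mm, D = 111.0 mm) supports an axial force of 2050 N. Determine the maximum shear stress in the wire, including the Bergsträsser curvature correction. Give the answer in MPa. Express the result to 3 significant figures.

Spring index C = D/d = 111.0/8.9 = 12.4719
K_B = (4C+2)/(4C−3) = 51.888/46.888 = 1.1066
τ₀ = 8FD/(πd³) = 8·2050·111.0/(π·8.9³) = 1.8204e+06/2214.7 = 821.95 MPa
τ_max = K·τ₀ = 1.1066 × 821.95 = 909.6 MPa

910 MPa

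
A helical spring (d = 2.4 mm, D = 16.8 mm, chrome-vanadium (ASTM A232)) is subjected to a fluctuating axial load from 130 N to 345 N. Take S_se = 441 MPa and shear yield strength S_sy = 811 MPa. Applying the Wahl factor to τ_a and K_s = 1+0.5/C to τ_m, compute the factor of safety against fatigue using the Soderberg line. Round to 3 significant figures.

0.530

C = D/d = 16.8/2.4 = 7.0000; K_W = (4C−1)/(4C−4)+0.615/C = 1.2129; K_s = 1+0.5/C = 1.0714
F_a = (F_max−F_min)/2 = 107.5 N; F_m = (F_max+F_min)/2 = 237.5 N
τ_a = K_W·8F_aD/(πd³) = 1.2129 × 332.68 = 403.49 MPa
τ_m = K_s·8F_mD/(πd³) = 1.0714 × 734.99 = 787.49 MPa
Soderberg: 1/n_f = τ_a/S_se + τ_m/S_sy = 403.49/441 + 787.49/811 = 0.91495 + 0.97101 = 1.886
n_f = 1/1.886 = 0.5302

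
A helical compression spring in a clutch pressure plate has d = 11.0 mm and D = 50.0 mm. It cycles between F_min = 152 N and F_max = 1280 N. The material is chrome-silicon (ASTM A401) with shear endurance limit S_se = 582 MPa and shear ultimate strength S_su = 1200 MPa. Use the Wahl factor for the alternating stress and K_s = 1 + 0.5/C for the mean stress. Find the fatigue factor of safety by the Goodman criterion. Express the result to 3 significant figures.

5.31

C = D/d = 50.0/11.0 = 4.5455; K_W = (4C−1)/(4C−4)+0.615/C = 1.3468; K_s = 1+0.5/C = 1.1100
F_a = (F_max−F_min)/2 = 564 N; F_m = (F_max+F_min)/2 = 716 N
τ_a = K_W·8F_aD/(πd³) = 1.3468 × 53.952 = 72.665 MPa
τ_m = K_s·8F_mD/(πd³) = 1.1100 × 68.493 = 76.027 MPa
Goodman: 1/n_f = τ_a/S_se + τ_m/S_su = 72.665/582 + 76.027/1200 = 0.12485 + 0.06336 = 0.18821
n_f = 1/0.18821 = 5.313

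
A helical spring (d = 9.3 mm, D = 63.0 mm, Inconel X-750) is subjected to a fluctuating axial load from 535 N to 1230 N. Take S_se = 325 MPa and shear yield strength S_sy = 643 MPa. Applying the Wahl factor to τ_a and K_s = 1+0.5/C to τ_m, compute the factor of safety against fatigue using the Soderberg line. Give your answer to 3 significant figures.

1.80

C = D/d = 63.0/9.3 = 6.7742; K_W = (4C−1)/(4C−4)+0.615/C = 1.2207; K_s = 1+0.5/C = 1.0738
F_a = (F_max−F_min)/2 = 347.5 N; F_m = (F_max+F_min)/2 = 882.5 N
τ_a = K_W·8F_aD/(πd³) = 1.2207 × 69.309 = 84.603 MPa
τ_m = K_s·8F_mD/(πd³) = 1.0738 × 176.01 = 189.01 MPa
Soderberg: 1/n_f = τ_a/S_se + τ_m/S_sy = 84.603/325 + 189.01/643 = 0.26032 + 0.29394 = 0.55426
n_f = 1/0.55426 = 1.804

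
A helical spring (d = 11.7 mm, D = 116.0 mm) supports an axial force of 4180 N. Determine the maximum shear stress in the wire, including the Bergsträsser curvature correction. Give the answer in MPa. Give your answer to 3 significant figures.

876 MPa

Spring index C = D/d = 116.0/11.7 = 9.9145
K_B = (4C+2)/(4C−3) = 41.658/36.658 = 1.1364
τ₀ = 8FD/(πd³) = 8·4180·116.0/(π·11.7³) = 3.87904e+06/5031.6 = 770.93 MPa
τ_max = K·τ₀ = 1.1364 × 770.93 = 876.09 MPa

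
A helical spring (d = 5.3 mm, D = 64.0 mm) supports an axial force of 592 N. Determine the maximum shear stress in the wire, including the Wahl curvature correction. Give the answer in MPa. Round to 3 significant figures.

725 MPa

Spring index C = D/d = 64.0/5.3 = 12.0755
K_W = (4C−1)/(4C−4) + 0.615/C = 47.302/44.302 + 0.0509 = 1.1186
τ₀ = 8FD/(πd³) = 8·592·64.0/(π·5.3³) = 303104/467.71 = 648.06 MPa
τ_max = K·τ₀ = 1.1186 × 648.06 = 724.95 MPa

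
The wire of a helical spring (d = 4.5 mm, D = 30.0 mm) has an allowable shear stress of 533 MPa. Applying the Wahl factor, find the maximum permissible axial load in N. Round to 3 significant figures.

519 N

C = D/d = 30.0/4.5 = 6.6667
K_W = (4C−1)/(4C−4) + 0.615/C = 25.667/22.667 + 0.0922 = 1.2246
τ_max = K·8FD/(πd³) → F_max = τ_allow·πd³/(8DK)
F_max = 533·π·4.5³/(8·30.0·1.2246) = 1.5259e+05/293.9 = 519.17 N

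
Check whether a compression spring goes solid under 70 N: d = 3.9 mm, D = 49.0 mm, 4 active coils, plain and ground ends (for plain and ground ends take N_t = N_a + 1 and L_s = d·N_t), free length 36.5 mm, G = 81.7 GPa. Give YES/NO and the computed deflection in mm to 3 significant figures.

NO, δ = 13.9 mm

k = Gd⁴/(8D³N_a) = (81.7×10³)(3.9⁴)/(8·49.0³·4) = 5.0204 N/mm
N_t = 5; L_s = 3.9·5 = 19.5 mm; δ_solid = L₀ − L_s = 36.5 − 19.5 = 17 mm
δ = F/k = 70/5.0204 = 13.943 mm
δ < δ_solid → spring does not go solid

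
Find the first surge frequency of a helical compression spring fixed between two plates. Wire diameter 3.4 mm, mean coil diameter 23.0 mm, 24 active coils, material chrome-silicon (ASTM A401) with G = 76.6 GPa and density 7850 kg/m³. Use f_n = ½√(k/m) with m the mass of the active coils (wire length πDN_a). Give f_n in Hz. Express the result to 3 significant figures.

k = Gd⁴/(8D³N_a) = (76.6×10³)(3.4⁴)/(8·23.0³·24) = 4.3819 N/mm = 4381.9 N/m
Wire length L = πDN_a = π·23.0·24 = 1734.2 mm
m = ρ·(πd²/4)·L = 7850 × 9.0792×10⁻⁶ m² × 1.7342 m = 0.1236 kg
f_n = ½√(k/m) = 0.5·√(4381.9/0.1236) = 0.5·√(35453) = 94.145 Hz

94.1 Hz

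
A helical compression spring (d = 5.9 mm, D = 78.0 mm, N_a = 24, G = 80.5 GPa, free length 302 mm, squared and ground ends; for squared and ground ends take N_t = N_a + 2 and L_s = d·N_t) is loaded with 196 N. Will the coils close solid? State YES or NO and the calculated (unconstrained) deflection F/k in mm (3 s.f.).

YES, δ = 183 mm

k = Gd⁴/(8D³N_a) = (80.5×10³)(5.9⁴)/(8·78.0³·24) = 1.0706 N/mm
N_t = 26; L_s = 5.9·26 = 153.4 mm; δ_solid = L₀ − L_s = 302 − 153.4 = 148.6 mm
δ = F/k = 196/1.0706 = 183.08 mm
δ ≥ δ_solid → spring goes solid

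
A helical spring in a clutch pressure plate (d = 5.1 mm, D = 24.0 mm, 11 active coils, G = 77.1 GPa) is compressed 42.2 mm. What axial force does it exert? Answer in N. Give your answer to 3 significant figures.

1810 N

k = Gd⁴/(8D³N_a) = (77.1×10³)(5.1⁴)/(8·24.0³·11) = 42.876 N/mm
F = k·δ = 42.876 × 42.2 = 1809.4 N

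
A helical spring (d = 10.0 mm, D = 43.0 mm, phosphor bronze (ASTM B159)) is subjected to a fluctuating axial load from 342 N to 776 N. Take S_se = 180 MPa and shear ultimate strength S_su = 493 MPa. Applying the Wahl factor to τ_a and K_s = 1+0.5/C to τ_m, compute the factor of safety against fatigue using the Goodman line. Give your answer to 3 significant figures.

C = D/d = 43.0/10.0 = 4.3000; K_W = (4C−1)/(4C−4)+0.615/C = 1.3703; K_s = 1+0.5/C = 1.1163
F_a = (F_max−F_min)/2 = 217 N; F_m = (F_max+F_min)/2 = 559 N
τ_a = K_W·8F_aD/(πd³) = 1.3703 × 23.761 = 32.56 MPa
τ_m = K_s·8F_mD/(πd³) = 1.1163 × 61.21 = 68.327 MPa
Goodman: 1/n_f = τ_a/S_se + τ_m/S_su = 32.56/180 + 68.327/493 = 0.18089 + 0.13859 = 0.31948
n_f = 1/0.31948 = 3.13

3.13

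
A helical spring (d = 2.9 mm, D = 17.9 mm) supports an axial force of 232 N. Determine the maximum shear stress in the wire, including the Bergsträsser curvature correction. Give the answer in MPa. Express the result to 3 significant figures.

Spring index C = D/d = 17.9/2.9 = 6.1724
K_B = (4C+2)/(4C−3) = 26.690/21.690 = 1.2305
τ₀ = 8FD/(πd³) = 8·232·17.9/(π·2.9³) = 33222.4/76.62 = 433.6 MPa
τ_max = K·τ₀ = 1.2305 × 433.6 = 533.55 MPa

534 MPa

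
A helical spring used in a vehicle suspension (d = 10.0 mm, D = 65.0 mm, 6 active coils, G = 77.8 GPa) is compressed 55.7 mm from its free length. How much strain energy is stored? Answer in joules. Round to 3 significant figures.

k = Gd⁴/(8D³N_a) = (77.8×10³)(10.0⁴)/(8·65.0³·6) = 59.02 N/mm
U = ½kδ² = 0.5 × 59.02 × 55.7² = 91554 N·mm = 91.554 J

91.6 J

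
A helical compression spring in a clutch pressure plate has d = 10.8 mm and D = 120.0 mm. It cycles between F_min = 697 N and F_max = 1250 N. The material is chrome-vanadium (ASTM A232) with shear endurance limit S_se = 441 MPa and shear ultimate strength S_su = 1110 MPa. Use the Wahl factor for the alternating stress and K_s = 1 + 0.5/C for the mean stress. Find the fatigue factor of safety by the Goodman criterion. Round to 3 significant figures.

C = D/d = 120.0/10.8 = 11.1111; K_W = (4C−1)/(4C−4)+0.615/C = 1.1295; K_s = 1+0.5/C = 1.0450
F_a = (F_max−F_min)/2 = 276.5 N; F_m = (F_max+F_min)/2 = 973.5 N
τ_a = K_W·8F_aD/(πd³) = 1.1295 × 67.073 = 75.76 MPa
τ_m = K_s·8F_mD/(πd³) = 1.0450 × 236.15 = 246.78 MPa
Goodman: 1/n_f = τ_a/S_se + τ_m/S_su = 75.76/441 + 246.78/1110 = 0.17179 + 0.22232 = 0.39411
n_f = 1/0.39411 = 2.537

2.54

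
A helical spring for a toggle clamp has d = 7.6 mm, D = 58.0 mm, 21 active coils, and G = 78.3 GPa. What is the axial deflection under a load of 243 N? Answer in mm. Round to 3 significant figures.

k = Gd⁴/(8D³N_a) = (78.3×10³)(7.6⁴)/(8·58.0³·21) = 7.9693 N/mm
δ = F/k = 243 / 7.9693 = 30.492 mm

30.5 mm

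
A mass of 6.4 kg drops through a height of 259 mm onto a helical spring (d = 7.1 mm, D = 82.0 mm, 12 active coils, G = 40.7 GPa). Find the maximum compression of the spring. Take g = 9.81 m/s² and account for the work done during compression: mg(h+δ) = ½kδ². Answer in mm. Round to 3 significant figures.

k = Gd⁴/(8D³N_a) = (40.7×10³)(7.1⁴)/(8·82.0³·12) = 1.954 N/mm
W = mg = 6.4 × 9.81 = 62.784 N
½kδ² − Wδ − Wh = 0 → δ = (W + √(W² + 2kWh))/k
δ = (62.784 + √(3941.8 + 63546.8))/1.954 = (62.784 + 259.79)/1.954 = 165.09 mm

165 mm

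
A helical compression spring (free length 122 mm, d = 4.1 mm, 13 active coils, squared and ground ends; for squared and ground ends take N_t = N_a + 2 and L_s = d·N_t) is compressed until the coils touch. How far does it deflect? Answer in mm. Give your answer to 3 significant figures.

N_t = 15; L_s = 4.1·15 = 61.5 mm
δ_solid = L₀ − L_s = 122 − 61.5 = 60.5 mm

60.5 mm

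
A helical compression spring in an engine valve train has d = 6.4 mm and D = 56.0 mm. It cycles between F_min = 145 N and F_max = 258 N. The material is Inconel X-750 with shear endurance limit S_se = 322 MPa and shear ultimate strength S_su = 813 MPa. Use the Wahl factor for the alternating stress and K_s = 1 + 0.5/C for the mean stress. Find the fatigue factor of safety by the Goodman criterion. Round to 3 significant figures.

C = D/d = 56.0/6.4 = 8.7500; K_W = (4C−1)/(4C−4)+0.615/C = 1.1671; K_s = 1+0.5/C = 1.0571
F_a = (F_max−F_min)/2 = 56.5 N; F_m = (F_max+F_min)/2 = 201.5 N
τ_a = K_W·8F_aD/(πd³) = 1.1671 × 30.735 = 35.87 MPa
τ_m = K_s·8F_mD/(πd³) = 1.0571 × 109.61 = 115.88 MPa
Goodman: 1/n_f = τ_a/S_se + τ_m/S_su = 35.87/322 + 115.88/813 = 0.11140 + 0.14253 = 0.25393
n_f = 1/0.25393 = 3.938

3.94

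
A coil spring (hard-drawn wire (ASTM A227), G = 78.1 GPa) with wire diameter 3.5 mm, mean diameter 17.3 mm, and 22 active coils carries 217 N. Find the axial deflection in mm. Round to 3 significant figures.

k = Gd⁴/(8D³N_a) = (78.1×10³)(3.5⁴)/(8·17.3³·22) = 12.861 N/mm
δ = F/k = 217 / 12.861 = 16.873 mm

16.9 mm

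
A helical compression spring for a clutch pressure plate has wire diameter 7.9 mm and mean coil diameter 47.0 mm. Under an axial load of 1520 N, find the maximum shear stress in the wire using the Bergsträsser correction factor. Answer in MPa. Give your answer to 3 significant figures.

Spring index C = D/d = 47.0/7.9 = 5.9494
K_B = (4C+2)/(4C−3) = 25.797/20.797 = 1.2404
τ₀ = 8FD/(πd³) = 8·1520·47.0/(π·7.9³) = 571520/1548.9 = 368.98 MPa
τ_max = K·τ₀ = 1.2404 × 368.98 = 457.69 MPa

458 MPa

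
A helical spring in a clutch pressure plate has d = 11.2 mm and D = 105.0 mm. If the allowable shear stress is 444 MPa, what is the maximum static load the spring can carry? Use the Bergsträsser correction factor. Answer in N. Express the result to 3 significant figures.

2040 N

C = D/d = 105.0/11.2 = 9.3750
K_B = (4C+2)/(4C−3) = 39.500/34.500 = 1.1449
τ_max = K·8FD/(πd³) → F_max = τ_allow·πd³/(8DK)
F_max = 444·π·11.2³/(8·105.0·1.1449) = 1.9597e+06/961.74 = 2037.7 N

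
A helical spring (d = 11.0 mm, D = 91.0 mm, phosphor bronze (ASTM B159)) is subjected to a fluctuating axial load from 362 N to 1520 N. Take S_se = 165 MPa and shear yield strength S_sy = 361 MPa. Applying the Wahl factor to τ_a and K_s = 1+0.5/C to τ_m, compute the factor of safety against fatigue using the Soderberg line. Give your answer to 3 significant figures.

0.833

C = D/d = 91.0/11.0 = 8.2727; K_W = (4C−1)/(4C−4)+0.615/C = 1.1775; K_s = 1+0.5/C = 1.0604
F_a = (F_max−F_min)/2 = 579 N; F_m = (F_max+F_min)/2 = 941 N
τ_a = K_W·8F_aD/(πd³) = 1.1775 × 100.8 = 118.69 MPa
τ_m = K_s·8F_mD/(πd³) = 1.0604 × 163.83 = 173.73 MPa
Soderberg: 1/n_f = τ_a/S_se + τ_m/S_sy = 118.69/165 + 173.73/361 = 0.71936 + 0.48125 = 1.2006
n_f = 1/1.2006 = 0.8329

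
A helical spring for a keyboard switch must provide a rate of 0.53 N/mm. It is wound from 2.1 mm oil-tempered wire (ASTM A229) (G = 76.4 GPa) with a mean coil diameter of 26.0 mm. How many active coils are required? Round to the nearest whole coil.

N_a = Gd⁴/(8D³k) = (76.4×10³ × 2.1⁴)/(8 × 26.0³ × 0.53)
    = 1.48583e+06 / 74522.2 = 19.94 → 20 coils

20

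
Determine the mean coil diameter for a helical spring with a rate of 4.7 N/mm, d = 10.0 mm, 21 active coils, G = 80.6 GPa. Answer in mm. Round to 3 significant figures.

D = (Gd⁴/(8N_a·k))^(1/3) = (80.6×10³·10.0⁴/(8·21·4.7))^(1/3)
  = (1.02077e+06)^(1/3) = 100.6876 mm

101 mm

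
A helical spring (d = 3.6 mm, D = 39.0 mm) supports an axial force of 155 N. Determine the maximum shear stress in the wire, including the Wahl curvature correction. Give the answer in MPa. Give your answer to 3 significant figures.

Spring index C = D/d = 39.0/3.6 = 10.8333
K_W = (4C−1)/(4C−4) + 0.615/C = 42.333/39.333 + 0.0568 = 1.1330
τ₀ = 8FD/(πd³) = 8·155·39.0/(π·3.6³) = 48360/146.57 = 329.94 MPa
τ_max = K·τ₀ = 1.1330 × 329.94 = 373.83 MPa

374 MPa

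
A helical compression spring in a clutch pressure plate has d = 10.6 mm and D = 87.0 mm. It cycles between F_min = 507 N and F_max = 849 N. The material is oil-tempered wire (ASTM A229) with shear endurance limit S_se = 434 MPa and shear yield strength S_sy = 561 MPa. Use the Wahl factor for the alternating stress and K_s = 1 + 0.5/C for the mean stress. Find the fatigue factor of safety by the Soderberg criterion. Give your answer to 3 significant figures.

3.08

C = D/d = 87.0/10.6 = 8.2075; K_W = (4C−1)/(4C−4)+0.615/C = 1.1790; K_s = 1+0.5/C = 1.0609
F_a = (F_max−F_min)/2 = 171 N; F_m = (F_max+F_min)/2 = 678 N
τ_a = K_W·8F_aD/(πd³) = 1.1790 × 31.808 = 37.501 MPa
τ_m = K_s·8F_mD/(πd³) = 1.0609 × 126.12 = 133.8 MPa
Soderberg: 1/n_f = τ_a/S_se + τ_m/S_sy = 37.501/434 + 133.8/561 = 0.08641 + 0.23850 = 0.32491
n_f = 1/0.32491 = 3.078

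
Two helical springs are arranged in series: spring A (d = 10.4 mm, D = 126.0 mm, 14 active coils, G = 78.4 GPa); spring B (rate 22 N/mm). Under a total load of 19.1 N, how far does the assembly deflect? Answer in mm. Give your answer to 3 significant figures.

5.53 mm

k_A = Gd⁴/(8D³N_a) = (78.4×10³)(10.4⁴)/(8·126.0³·14) = 4.0937 N/mm
Series: 1/k_eq = 1/4.0937 + 1/22 = 0.28973; k_eq = 3.4515 N/mm
δ = F/k_eq = 19.1/3.4515 = 5.5338 mm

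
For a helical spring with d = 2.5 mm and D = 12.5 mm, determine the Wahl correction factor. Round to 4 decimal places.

1.3105

C = D/d = 12.5/2.5 = 5.0000
K_W = (4C−1)/(4C−4) + 0.615/C = 19.000/16.000 + 0.1230 = 1.3105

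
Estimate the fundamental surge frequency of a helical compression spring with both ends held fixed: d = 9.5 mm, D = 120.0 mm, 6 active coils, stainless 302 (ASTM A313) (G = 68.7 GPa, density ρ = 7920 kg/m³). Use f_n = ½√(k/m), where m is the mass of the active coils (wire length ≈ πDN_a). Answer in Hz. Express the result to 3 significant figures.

36.4 Hz

k = Gd⁴/(8D³N_a) = (68.7×10³)(9.5⁴)/(8·120.0³·6) = 6.7463 N/mm = 6746.3 N/m
Wire length L = πDN_a = π·120.0·6 = 2261.9 mm
m = ρ·(πd²/4)·L = 7920 × 70.882×10⁻⁶ m² × 2.2619 m = 1.2698 kg
f_n = ½√(k/m) = 0.5·√(6746.3/1.2698) = 0.5·√(5312.8) = 36.444 Hz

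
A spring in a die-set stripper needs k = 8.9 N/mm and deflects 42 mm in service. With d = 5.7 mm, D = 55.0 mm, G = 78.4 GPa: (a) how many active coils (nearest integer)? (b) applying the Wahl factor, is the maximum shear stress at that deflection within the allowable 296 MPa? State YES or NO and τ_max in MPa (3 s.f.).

(a) 7 coils; (b) NO, τ_max = 325 MPa

N_a = Gd⁴/(8D³k) = (78.4×10³)(5.7⁴)/(8·55.0³·8.9) = 6.986 → N_a = 7
Actual rate k = Gd⁴/(8D³·7) = 8.8826 N/mm
Working load F = kδ = 8.8826·42 = 373.07 N
C = 55.0/5.7 = 9.6491; K_W = (4C−1)/(4C−4)+0.615/C = 1.1505
τ_max = K_W·8FD/(πd³) = 1.1505·282.14 = 324.59 MPa
τ_max > 296 MPa → exceeds allowable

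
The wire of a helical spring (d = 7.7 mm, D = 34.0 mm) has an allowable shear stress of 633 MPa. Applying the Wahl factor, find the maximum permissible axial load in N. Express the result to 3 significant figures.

2460 N

C = D/d = 34.0/7.7 = 4.4156
K_W = (4C−1)/(4C−4) + 0.615/C = 16.662/13.662 + 0.1393 = 1.3589
τ_max = K·8FD/(πd³) → F_max = τ_allow·πd³/(8DK)
F_max = 633·π·7.7³/(8·34.0·1.3589) = 9.0787e+05/369.61 = 2456.3 N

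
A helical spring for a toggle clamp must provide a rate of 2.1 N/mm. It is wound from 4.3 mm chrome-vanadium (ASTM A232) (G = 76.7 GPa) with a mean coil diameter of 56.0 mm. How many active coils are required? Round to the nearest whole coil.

9

N_a = Gd⁴/(8D³k) = (76.7×10³ × 4.3⁴)/(8 × 56.0³ × 2.1)
    = 2.62222e+07 / 2.95035e+06 = 8.888 → 9 coils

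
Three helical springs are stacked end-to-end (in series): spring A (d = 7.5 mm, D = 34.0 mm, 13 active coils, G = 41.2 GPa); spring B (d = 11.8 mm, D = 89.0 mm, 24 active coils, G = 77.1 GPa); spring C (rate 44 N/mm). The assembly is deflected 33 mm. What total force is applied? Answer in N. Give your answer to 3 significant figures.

k_A = Gd⁴/(8D³N_a) = (41.2×10³)(7.5⁴)/(8·34.0³·13) = 31.891 N/mm
k_B = Gd⁴/(8D³N_a) = (77.1×10³)(11.8⁴)/(8·89.0³·24) = 11.044 N/mm
Series: 1/k_eq = 1/31.891 + 1/11.044 + 1/44 = 0.14463; k_eq = 6.914 N/mm
F = k_eq·δ = 6.914·33 = 228.16 N

228 N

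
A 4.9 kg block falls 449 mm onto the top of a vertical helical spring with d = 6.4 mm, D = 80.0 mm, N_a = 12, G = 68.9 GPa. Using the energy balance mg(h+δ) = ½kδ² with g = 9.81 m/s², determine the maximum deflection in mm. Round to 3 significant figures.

157 mm

k = Gd⁴/(8D³N_a) = (68.9×10³)(6.4⁴)/(8·80.0³·12) = 2.3518 N/mm
W = mg = 4.9 × 9.81 = 48.069 N
½kδ² − Wδ − Wh = 0 → δ = (W + √(W² + 2kWh))/k
δ = (48.069 + √(2310.6 + 101517))/2.3518 = (48.069 + 322.22)/2.3518 = 157.45 mm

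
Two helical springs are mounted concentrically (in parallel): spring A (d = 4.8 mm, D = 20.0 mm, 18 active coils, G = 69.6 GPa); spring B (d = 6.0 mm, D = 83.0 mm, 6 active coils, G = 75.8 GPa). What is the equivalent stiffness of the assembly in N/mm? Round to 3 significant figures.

k_A = Gd⁴/(8D³N_a) = (69.6×10³)(4.8⁴)/(8·20.0³·18) = 32.072 N/mm
k_B = Gd⁴/(8D³N_a) = (75.8×10³)(6.0⁴)/(8·83.0³·6) = 3.5793 N/mm
Parallel: k_eq = 32.072 + 3.5793 = 35.651 N/mm

35.7 N/mm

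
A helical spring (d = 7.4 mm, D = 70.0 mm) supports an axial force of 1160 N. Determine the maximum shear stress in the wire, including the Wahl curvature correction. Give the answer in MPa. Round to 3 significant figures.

589 MPa

Spring index C = D/d = 70.0/7.4 = 9.4595
K_W = (4C−1)/(4C−4) + 0.615/C = 36.838/33.838 + 0.0650 = 1.1537
τ₀ = 8FD/(πd³) = 8·1160·70.0/(π·7.4³) = 649600/1273 = 510.27 MPa
τ_max = K·τ₀ = 1.1537 × 510.27 = 588.69 MPa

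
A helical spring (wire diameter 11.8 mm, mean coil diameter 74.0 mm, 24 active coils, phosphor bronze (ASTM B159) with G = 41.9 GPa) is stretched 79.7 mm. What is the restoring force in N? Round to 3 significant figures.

k = Gd⁴/(8D³N_a) = (41.9×10³)(11.8⁴)/(8·74.0³·24) = 10.441 N/mm
F = k·δ = 10.441 × 79.7 = 832.15 N

832 N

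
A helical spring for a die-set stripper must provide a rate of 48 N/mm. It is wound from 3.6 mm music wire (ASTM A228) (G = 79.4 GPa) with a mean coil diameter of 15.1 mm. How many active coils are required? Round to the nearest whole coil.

10

N_a = Gd⁴/(8D³k) = (79.4×10³ × 3.6⁴)/(8 × 15.1³ × 48)
    = 1.33362e+07 / 1.32209e+06 = 10.09 → 10 coils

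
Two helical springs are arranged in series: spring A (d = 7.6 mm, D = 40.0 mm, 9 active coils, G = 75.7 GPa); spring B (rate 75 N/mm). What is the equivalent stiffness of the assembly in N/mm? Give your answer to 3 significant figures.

31.7 N/mm

k_A = Gd⁴/(8D³N_a) = (75.7×10³)(7.6⁴)/(8·40.0³·9) = 54.807 N/mm
Series: 1/k_eq = 1/54.807 + 1/75 = 0.031579; k_eq = 31.667 N/mm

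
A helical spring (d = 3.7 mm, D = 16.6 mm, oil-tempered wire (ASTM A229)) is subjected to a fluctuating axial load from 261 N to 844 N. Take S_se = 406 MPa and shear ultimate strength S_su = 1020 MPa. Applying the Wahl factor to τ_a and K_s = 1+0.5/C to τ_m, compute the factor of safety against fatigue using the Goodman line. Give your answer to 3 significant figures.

C = D/d = 16.6/3.7 = 4.4865; K_W = (4C−1)/(4C−4)+0.615/C = 1.3522; K_s = 1+0.5/C = 1.1114
F_a = (F_max−F_min)/2 = 291.5 N; F_m = (F_max+F_min)/2 = 552.5 N
τ_a = K_W·8F_aD/(πd³) = 1.3522 × 243.27 = 328.94 MPa
τ_m = K_s·8F_mD/(πd³) = 1.1114 × 461.08 = 512.46 MPa
Goodman: 1/n_f = τ_a/S_se + τ_m/S_su = 328.94/406 + 512.46/1020 = 0.81020 + 0.50242 = 1.3126
n_f = 1/1.3126 = 0.7618

0.762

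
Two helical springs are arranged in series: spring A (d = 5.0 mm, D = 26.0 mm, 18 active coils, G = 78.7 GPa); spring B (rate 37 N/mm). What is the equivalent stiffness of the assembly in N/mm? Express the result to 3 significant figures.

k_A = Gd⁴/(8D³N_a) = (78.7×10³)(5.0⁴)/(8·26.0³·18) = 19.434 N/mm
Series: 1/k_eq = 1/19.434 + 1/37 = 0.078482; k_eq = 12.742 N/mm

12.7 N/mm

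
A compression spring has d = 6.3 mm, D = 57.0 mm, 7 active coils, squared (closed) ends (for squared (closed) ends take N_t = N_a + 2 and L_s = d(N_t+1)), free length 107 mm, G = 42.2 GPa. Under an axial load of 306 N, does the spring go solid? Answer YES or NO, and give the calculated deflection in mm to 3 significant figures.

YES, δ = 47.7 mm

k = Gd⁴/(8D³N_a) = (42.2×10³)(6.3⁴)/(8·57.0³·7) = 6.4101 N/mm
N_t = 9; L_s = 6.3·10 = 63 mm; δ_solid = L₀ − L_s = 107 − 63 = 44 mm
δ = F/k = 306/6.4101 = 47.737 mm
δ ≥ δ_solid → spring goes solid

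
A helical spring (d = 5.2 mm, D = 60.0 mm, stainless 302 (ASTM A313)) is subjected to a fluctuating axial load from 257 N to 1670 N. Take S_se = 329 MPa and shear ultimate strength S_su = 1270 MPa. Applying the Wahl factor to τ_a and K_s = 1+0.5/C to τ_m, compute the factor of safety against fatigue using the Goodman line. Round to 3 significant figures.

0.287

C = D/d = 60.0/5.2 = 11.5385; K_W = (4C−1)/(4C−4)+0.615/C = 1.1245; K_s = 1+0.5/C = 1.0433
F_a = (F_max−F_min)/2 = 706.5 N; F_m = (F_max+F_min)/2 = 963.5 N
τ_a = K_W·8F_aD/(πd³) = 1.1245 × 767.7 = 863.26 MPa
τ_m = K_s·8F_mD/(πd³) = 1.0433 × 1047 = 1092.3 MPa
Goodman: 1/n_f = τ_a/S_se + τ_m/S_su = 863.26/329 + 1092.3/1270 = 2.62388 + 0.86011 = 3.484
n_f = 1/3.484 = 0.287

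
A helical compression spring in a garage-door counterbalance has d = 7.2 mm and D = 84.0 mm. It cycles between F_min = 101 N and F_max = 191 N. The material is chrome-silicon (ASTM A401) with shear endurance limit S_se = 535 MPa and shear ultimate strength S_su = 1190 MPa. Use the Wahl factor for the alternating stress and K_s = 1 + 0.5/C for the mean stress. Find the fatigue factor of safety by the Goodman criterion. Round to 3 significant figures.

C = D/d = 84.0/7.2 = 11.6667; K_W = (4C−1)/(4C−4)+0.615/C = 1.1230; K_s = 1+0.5/C = 1.0429
F_a = (F_max−F_min)/2 = 45 N; F_m = (F_max+F_min)/2 = 146 N
τ_a = K_W·8F_aD/(πd³) = 1.1230 × 25.789 = 28.962 MPa
τ_m = K_s·8F_mD/(πd³) = 1.0429 × 83.671 = 87.257 MPa
Goodman: 1/n_f = τ_a/S_se + τ_m/S_su = 28.962/535 + 87.257/1190 = 0.05413 + 0.07333 = 0.12746
n_f = 1/0.12746 = 7.846

7.85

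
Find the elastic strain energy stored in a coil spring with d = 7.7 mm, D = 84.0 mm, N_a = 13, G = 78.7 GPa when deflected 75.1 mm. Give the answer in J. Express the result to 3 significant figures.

k = Gd⁴/(8D³N_a) = (78.7×10³)(7.7⁴)/(8·84.0³·13) = 4.4881 N/mm
U = ½kδ² = 0.5 × 4.4881 × 75.1² = 12657 N·mm = 12.657 J

12.7 J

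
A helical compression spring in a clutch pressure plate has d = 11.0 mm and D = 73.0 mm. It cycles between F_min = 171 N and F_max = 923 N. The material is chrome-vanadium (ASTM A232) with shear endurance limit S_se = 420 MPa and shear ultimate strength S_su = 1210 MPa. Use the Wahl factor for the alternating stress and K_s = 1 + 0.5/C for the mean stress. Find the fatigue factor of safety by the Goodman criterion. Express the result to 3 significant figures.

C = D/d = 73.0/11.0 = 6.6364; K_W = (4C−1)/(4C−4)+0.615/C = 1.2257; K_s = 1+0.5/C = 1.0753
F_a = (F_max−F_min)/2 = 376 N; F_m = (F_max+F_min)/2 = 547 N
τ_a = K_W·8F_aD/(πd³) = 1.2257 × 52.514 = 64.368 MPa
τ_m = K_s·8F_mD/(πd³) = 1.0753 × 76.396 = 82.152 MPa
Goodman: 1/n_f = τ_a/S_se + τ_m/S_su = 64.368/420 + 82.152/1210 = 0.15326 + 0.06789 = 0.22115
n_f = 1/0.22115 = 4.522

4.52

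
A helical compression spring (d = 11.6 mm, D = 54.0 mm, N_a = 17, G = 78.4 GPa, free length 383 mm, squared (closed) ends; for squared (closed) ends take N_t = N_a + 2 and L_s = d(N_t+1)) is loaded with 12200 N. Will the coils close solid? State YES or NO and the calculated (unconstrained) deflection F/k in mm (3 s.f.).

k = Gd⁴/(8D³N_a) = (78.4×10³)(11.6⁴)/(8·54.0³·17) = 66.287 N/mm
N_t = 19; L_s = 11.6·20 = 232 mm; δ_solid = L₀ − L_s = 383 − 232 = 151 mm
δ = F/k = 12200/66.287 = 184.05 mm
δ ≥ δ_solid → spring goes solid

YES, δ = 184 mm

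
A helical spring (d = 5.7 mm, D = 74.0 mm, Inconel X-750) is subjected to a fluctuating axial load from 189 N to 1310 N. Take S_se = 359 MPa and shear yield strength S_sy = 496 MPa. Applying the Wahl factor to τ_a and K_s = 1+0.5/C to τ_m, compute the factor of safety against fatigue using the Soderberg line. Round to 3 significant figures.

0.298

C = D/d = 74.0/5.7 = 12.9825; K_W = (4C−1)/(4C−4)+0.615/C = 1.1100; K_s = 1+0.5/C = 1.0385
F_a = (F_max−F_min)/2 = 560.5 N; F_m = (F_max+F_min)/2 = 749.5 N
τ_a = K_W·8F_aD/(πd³) = 1.1100 × 570.33 = 633.04 MPa
τ_m = K_s·8F_mD/(πd³) = 1.0385 × 762.64 = 792.01 MPa
Soderberg: 1/n_f = τ_a/S_se + τ_m/S_sy = 633.04/359 + 792.01/496 = 1.76334 + 1.59680 = 3.3601
n_f = 1/3.3601 = 0.2976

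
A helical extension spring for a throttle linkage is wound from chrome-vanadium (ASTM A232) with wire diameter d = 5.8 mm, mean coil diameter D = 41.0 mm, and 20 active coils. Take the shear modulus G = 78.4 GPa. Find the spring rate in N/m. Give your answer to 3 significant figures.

8050 N/m

k = Gd⁴/(8D³N_a) = (78.4×10³ × 5.8⁴) / (8 × 41.0³ × 20)
  = 8.87213e+07 / 1.10274e+07 = 8.0456 N/mm = 8045.6 N/m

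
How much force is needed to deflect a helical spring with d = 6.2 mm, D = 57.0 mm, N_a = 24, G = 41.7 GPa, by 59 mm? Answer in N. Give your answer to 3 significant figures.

k = Gd⁴/(8D³N_a) = (41.7×10³)(6.2⁴)/(8·57.0³·24) = 1.7329 N/mm
F = k·δ = 1.7329 × 59 = 102.24 N

102 N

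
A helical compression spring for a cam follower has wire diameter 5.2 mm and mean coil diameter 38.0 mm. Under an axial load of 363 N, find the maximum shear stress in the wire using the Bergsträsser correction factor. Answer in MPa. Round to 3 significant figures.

297 MPa

Spring index C = D/d = 38.0/5.2 = 7.3077
K_B = (4C+2)/(4C−3) = 31.231/26.231 = 1.1906
τ₀ = 8FD/(πd³) = 8·363·38.0/(π·5.2³) = 110352/441.73 = 249.82 MPa
τ_max = K·τ₀ = 1.1906 × 249.82 = 297.43 MPa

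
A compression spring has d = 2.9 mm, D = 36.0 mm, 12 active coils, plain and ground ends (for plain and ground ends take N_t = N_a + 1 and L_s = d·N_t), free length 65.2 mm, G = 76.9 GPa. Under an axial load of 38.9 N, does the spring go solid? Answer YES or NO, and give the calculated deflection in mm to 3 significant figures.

k = Gd⁴/(8D³N_a) = (76.9×10³)(2.9⁴)/(8·36.0³·12) = 1.2143 N/mm
N_t = 13; L_s = 2.9·13 = 37.7 mm; δ_solid = L₀ − L_s = 65.2 − 37.7 = 27.5 mm
δ = F/k = 38.9/1.2143 = 32.034 mm
δ ≥ δ_solid → spring goes solid

YES, δ = 32.0 mm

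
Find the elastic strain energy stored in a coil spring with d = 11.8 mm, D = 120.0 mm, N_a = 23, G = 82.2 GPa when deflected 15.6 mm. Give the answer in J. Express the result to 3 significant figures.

0.610 J

k = Gd⁴/(8D³N_a) = (82.2×10³)(11.8⁴)/(8·120.0³·23) = 5.0123 N/mm
U = ½kδ² = 0.5 × 5.0123 × 15.6² = 609.9 N·mm = 0.6099 J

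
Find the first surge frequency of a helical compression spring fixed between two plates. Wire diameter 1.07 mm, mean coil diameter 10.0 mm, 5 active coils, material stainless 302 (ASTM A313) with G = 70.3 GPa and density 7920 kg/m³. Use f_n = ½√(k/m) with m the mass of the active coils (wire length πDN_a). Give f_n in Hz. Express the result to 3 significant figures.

k = Gd⁴/(8D³N_a) = (70.3×10³)(1.07⁴)/(8·10.0³·5) = 2.3037 N/mm = 2303.7 N/m
Wire length L = πDN_a = π·10.0·5 = 157.08 mm
m = ρ·(πd²/4)·L = 7920 × 0.8992×10⁻⁶ m² × 0.15708 m = 0.0011187 kg
f_n = ½√(k/m) = 0.5·√(2303.7/0.0011187) = 0.5·√(2.0593e+06) = 717.52 Hz

718 Hz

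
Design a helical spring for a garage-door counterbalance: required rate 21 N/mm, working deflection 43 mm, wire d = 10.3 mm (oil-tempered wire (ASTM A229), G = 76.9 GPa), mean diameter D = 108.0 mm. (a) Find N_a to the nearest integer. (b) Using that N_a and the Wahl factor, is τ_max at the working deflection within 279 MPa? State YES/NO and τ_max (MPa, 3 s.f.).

(a) 4 coils; (b) YES, τ_max = 264 MPa

N_a = Gd⁴/(8D³k) = (76.9×10³)(10.3⁴)/(8·108.0³·21) = 4.09 → N_a = 4
Actual rate k = Gd⁴/(8D³·4) = 21.471 N/mm
Working load F = kδ = 21.471·43 = 923.26 N
C = 108.0/10.3 = 10.4854; K_W = (4C−1)/(4C−4)+0.615/C = 1.1377
τ_max = K_W·8FD/(πd³) = 1.1377·232.37 = 264.37 MPa
τ_max ≤ 279 MPa → acceptable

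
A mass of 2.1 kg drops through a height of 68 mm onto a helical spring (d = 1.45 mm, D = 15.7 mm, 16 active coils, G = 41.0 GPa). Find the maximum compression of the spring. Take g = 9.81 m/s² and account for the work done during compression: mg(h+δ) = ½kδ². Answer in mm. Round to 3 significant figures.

160 mm

k = Gd⁴/(8D³N_a) = (41.0×10³)(1.45⁴)/(8·15.7³·16) = 0.36589 N/mm
W = mg = 2.1 × 9.81 = 20.601 N
½kδ² − Wδ − Wh = 0 → δ = (W + √(W² + 2kWh))/k
δ = (20.601 + √(424.4 + 1025.12))/0.36589 = (20.601 + 38.073)/0.36589 = 160.36 mm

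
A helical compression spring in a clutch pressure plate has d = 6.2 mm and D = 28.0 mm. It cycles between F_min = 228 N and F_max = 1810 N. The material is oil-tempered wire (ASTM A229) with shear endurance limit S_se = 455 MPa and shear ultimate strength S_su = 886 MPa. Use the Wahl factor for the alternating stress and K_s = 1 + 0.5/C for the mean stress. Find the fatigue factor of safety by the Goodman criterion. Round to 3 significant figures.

C = D/d = 28.0/6.2 = 4.5161; K_W = (4C−1)/(4C−4)+0.615/C = 1.3495; K_s = 1+0.5/C = 1.1107
F_a = (F_max−F_min)/2 = 791 N; F_m = (F_max+F_min)/2 = 1019 N
τ_a = K_W·8F_aD/(πd³) = 1.3495 × 236.65 = 319.35 MPa
τ_m = K_s·8F_mD/(πd³) = 1.1107 × 304.86 = 338.61 MPa
Goodman: 1/n_f = τ_a/S_se + τ_m/S_su = 319.35/455 + 338.61/886 = 0.70187 + 0.38218 = 1.084
n_f = 1/1.084 = 0.9225

0.922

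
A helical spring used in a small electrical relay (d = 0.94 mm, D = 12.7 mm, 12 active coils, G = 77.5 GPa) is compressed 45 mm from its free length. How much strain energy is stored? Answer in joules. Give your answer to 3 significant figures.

0.312 J

k = Gd⁴/(8D³N_a) = (77.5×10³)(0.94⁴)/(8·12.7³·12) = 0.3077 N/mm
U = ½kδ² = 0.5 × 0.3077 × 45² = 311.55 N·mm = 0.31155 J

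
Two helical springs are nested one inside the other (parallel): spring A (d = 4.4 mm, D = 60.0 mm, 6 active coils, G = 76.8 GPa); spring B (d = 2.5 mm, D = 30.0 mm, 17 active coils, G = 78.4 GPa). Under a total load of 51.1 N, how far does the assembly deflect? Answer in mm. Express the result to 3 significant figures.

14.2 mm

k_A = Gd⁴/(8D³N_a) = (76.8×10³)(4.4⁴)/(8·60.0³·6) = 2.7764 N/mm
k_B = Gd⁴/(8D³N_a) = (78.4×10³)(2.5⁴)/(8·30.0³·17) = 0.83401 N/mm
Parallel: k_eq = 2.7764 + 0.83401 = 3.6104 N/mm
δ = F/k_eq = 51.1/3.6104 = 14.154 mm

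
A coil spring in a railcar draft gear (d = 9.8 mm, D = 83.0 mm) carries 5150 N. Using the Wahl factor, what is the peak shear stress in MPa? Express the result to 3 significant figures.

Spring index C = D/d = 83.0/9.8 = 8.4694
K_W = (4C−1)/(4C−4) + 0.615/C = 32.878/29.878 + 0.0726 = 1.1730
τ₀ = 8FD/(πd³) = 8·5150·83.0/(π·9.8³) = 3.4196e+06/2956.8 = 1156.5 MPa
τ_max = K·τ₀ = 1.1730 × 1156.5 = 1356.6 MPa

1360 MPa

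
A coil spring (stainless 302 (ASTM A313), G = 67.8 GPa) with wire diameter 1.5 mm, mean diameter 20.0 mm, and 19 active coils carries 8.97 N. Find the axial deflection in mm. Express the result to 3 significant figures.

k = Gd⁴/(8D³N_a) = (67.8×10³)(1.5⁴)/(8·20.0³·19) = 0.28227 N/mm
δ = F/k = 8.97 / 0.28227 = 31.778 mm

31.8 mm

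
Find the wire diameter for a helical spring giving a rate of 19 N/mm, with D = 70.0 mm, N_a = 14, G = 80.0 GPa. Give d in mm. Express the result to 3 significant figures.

9.77 mm

d = (8D³N_a·k / G)^(1/4) = (8·70.0³·14·19 / (80.0×10³))^0.25
  = (9123.8)^0.25 = 9.7734 mm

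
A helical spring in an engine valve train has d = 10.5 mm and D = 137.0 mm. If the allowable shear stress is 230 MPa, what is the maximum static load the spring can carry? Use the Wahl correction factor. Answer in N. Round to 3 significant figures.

C = D/d = 137.0/10.5 = 13.0476
K_W = (4C−1)/(4C−4) + 0.615/C = 51.190/48.190 + 0.0471 = 1.1094
τ_max = K·8FD/(πd³) → F_max = τ_allow·πd³/(8DK)
F_max = 230·π·10.5³/(8·137.0·1.1094) = 8.3646e+05/1215.9 = 687.94 N

688 N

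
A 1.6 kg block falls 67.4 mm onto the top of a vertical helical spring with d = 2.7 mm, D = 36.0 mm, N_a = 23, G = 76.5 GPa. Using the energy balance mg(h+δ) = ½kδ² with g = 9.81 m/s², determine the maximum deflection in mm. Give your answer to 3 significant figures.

k = Gd⁴/(8D³N_a) = (76.5×10³)(2.7⁴)/(8·36.0³·23) = 0.47358 N/mm
W = mg = 1.6 × 9.81 = 15.696 N
½kδ² − Wδ − Wh = 0 → δ = (W + √(W² + 2kWh))/k
δ = (15.696 + √(246.36 + 1002.01))/0.47358 = (15.696 + 35.332)/0.47358 = 107.75 mm

108 mm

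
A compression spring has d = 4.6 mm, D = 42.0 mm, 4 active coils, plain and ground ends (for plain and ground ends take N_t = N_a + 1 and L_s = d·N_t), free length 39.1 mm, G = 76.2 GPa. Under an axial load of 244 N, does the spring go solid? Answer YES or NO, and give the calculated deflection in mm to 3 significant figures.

YES, δ = 17.0 mm

k = Gd⁴/(8D³N_a) = (76.2×10³)(4.6⁴)/(8·42.0³·4) = 14.391 N/mm
N_t = 5; L_s = 4.6·5 = 23 mm; δ_solid = L₀ − L_s = 39.1 − 23 = 16.1 mm
δ = F/k = 244/14.391 = 16.955 mm
δ ≥ δ_solid → spring goes solid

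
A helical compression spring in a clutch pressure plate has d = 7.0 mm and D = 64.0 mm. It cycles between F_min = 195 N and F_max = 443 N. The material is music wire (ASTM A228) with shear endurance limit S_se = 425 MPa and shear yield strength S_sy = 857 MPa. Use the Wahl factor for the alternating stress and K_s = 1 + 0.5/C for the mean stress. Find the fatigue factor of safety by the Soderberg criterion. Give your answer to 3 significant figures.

2.88

C = D/d = 64.0/7.0 = 9.1429; K_W = (4C−1)/(4C−4)+0.615/C = 1.1594; K_s = 1+0.5/C = 1.0547
F_a = (F_max−F_min)/2 = 124 N; F_m = (F_max+F_min)/2 = 319 N
τ_a = K_W·8F_aD/(πd³) = 1.1594 × 58.918 = 68.308 MPa
τ_m = K_s·8F_mD/(πd³) = 1.0547 × 151.57 = 159.86 MPa
Soderberg: 1/n_f = τ_a/S_se + τ_m/S_sy = 68.308/425 + 159.86/857 = 0.16072 + 0.18653 = 0.34726
n_f = 1/0.34726 = 2.88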